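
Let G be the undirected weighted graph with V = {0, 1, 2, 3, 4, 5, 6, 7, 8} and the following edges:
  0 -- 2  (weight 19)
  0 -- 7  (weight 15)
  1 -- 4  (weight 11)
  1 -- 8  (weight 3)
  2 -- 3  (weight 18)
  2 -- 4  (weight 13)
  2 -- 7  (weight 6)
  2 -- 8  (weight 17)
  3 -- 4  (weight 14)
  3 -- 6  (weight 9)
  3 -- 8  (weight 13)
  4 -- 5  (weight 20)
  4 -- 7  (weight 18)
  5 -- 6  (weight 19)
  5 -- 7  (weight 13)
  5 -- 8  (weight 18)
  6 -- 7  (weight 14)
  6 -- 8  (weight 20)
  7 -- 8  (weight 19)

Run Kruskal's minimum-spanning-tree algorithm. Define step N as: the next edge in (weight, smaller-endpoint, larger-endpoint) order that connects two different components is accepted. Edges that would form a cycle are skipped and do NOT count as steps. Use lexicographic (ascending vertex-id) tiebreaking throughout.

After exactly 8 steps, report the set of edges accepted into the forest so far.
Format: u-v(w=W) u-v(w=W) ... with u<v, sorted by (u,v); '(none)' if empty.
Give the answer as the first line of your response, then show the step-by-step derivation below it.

0-7(w=15) 1-4(w=11) 1-8(w=3) 2-4(w=13) 2-7(w=6) 3-6(w=9) 3-8(w=13) 5-7(w=13)

step 1: add edge 1-8 (w=3); MST = {1-8(w=3)}
step 2: add edge 2-7 (w=6); MST = {1-8(w=3) 2-7(w=6)}
step 3: add edge 3-6 (w=9); MST = {1-8(w=3) 2-7(w=6) 3-6(w=9)}
step 4: add edge 1-4 (w=11); MST = {1-4(w=11) 1-8(w=3) 2-7(w=6) 3-6(w=9)}
step 5: add edge 2-4 (w=13); MST = {1-4(w=11) 1-8(w=3) 2-4(w=13) 2-7(w=6) 3-6(w=9)}
step 6: add edge 3-8 (w=13); MST = {1-4(w=11) 1-8(w=3) 2-4(w=13) 2-7(w=6) 3-6(w=9) 3-8(w=13)}
step 7: add edge 5-7 (w=13); MST = {1-4(w=11) 1-8(w=3) 2-4(w=13) 2-7(w=6) 3-6(w=9) 3-8(w=13) 5-7(w=13)}
step 8: add edge 0-7 (w=15); MST = {0-7(w=15) 1-4(w=11) 1-8(w=3) 2-4(w=13) 2-7(w=6) 3-6(w=9) 3-8(w=13) 5-7(w=13)}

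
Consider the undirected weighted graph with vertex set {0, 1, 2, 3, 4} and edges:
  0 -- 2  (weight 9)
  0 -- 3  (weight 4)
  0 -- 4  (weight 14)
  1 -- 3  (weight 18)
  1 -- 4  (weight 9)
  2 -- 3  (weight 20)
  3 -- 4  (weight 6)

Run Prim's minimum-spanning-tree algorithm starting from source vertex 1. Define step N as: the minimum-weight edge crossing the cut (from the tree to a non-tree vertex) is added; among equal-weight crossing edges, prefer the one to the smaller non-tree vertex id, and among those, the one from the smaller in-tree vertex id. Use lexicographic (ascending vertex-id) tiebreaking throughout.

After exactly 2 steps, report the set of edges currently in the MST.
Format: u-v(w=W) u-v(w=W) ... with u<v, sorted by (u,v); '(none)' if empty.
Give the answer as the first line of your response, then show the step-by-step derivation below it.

1-4(w=9) 3-4(w=6)

step 1: add edge 1-4 (w=9); MST = {1-4(w=9)}
step 2: add edge 3-4 (w=6); MST = {1-4(w=9) 3-4(w=6)}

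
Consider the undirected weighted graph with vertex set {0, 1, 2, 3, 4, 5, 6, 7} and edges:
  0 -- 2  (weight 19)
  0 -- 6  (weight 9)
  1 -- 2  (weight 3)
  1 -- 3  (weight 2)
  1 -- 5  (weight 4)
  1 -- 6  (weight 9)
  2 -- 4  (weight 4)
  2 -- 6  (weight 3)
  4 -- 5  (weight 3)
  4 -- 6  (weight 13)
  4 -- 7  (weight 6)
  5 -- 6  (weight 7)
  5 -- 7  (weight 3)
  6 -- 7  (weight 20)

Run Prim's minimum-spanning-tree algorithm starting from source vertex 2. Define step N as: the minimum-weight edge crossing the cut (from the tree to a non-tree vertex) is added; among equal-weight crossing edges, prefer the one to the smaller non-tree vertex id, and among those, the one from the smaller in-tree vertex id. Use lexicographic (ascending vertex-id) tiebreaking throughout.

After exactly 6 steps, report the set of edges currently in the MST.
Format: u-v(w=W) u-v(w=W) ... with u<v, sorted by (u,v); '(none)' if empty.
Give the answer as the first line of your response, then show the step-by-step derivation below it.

1-2(w=3) 1-3(w=2) 2-4(w=4) 2-6(w=3) 4-5(w=3) 5-7(w=3)

step 1: add edge 1-2 (w=3); MST = {1-2(w=3)}
step 2: add edge 1-3 (w=2); MST = {1-2(w=3) 1-3(w=2)}
step 3: add edge 2-6 (w=3); MST = {1-2(w=3) 1-3(w=2) 2-6(w=3)}
step 4: add edge 2-4 (w=4); MST = {1-2(w=3) 1-3(w=2) 2-4(w=4) 2-6(w=3)}
step 5: add edge 4-5 (w=3); MST = {1-2(w=3) 1-3(w=2) 2-4(w=4) 2-6(w=3) 4-5(w=3)}
step 6: add edge 5-7 (w=3); MST = {1-2(w=3) 1-3(w=2) 2-4(w=4) 2-6(w=3) 4-5(w=3) 5-7(w=3)}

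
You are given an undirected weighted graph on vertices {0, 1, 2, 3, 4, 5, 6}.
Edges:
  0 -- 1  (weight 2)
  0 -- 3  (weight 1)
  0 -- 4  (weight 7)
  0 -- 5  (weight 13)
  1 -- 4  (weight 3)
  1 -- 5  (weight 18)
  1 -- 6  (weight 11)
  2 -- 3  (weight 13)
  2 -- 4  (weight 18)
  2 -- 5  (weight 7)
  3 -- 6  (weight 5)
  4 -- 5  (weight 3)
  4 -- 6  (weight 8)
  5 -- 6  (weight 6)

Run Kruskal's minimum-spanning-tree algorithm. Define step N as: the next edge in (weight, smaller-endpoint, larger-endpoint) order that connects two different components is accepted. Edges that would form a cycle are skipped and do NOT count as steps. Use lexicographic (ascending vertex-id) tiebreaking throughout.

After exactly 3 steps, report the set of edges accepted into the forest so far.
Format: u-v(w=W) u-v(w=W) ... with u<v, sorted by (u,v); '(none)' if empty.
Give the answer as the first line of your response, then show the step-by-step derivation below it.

0-1(w=2) 0-3(w=1) 1-4(w=3)

step 1: add edge 0-3 (w=1); MST = {0-3(w=1)}
step 2: add edge 0-1 (w=2); MST = {0-1(w=2) 0-3(w=1)}
step 3: add edge 1-4 (w=3); MST = {0-1(w=2) 0-3(w=1) 1-4(w=3)}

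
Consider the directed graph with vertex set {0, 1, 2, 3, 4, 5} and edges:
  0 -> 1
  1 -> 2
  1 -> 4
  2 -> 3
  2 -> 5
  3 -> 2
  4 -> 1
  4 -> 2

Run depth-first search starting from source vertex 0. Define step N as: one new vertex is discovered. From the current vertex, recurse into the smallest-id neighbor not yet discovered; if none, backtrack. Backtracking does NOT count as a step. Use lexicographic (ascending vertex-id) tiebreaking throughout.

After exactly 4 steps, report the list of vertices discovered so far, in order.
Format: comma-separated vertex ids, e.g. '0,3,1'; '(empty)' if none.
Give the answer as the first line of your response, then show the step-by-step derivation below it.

0,1,2,3

step 1: discover 0; path=0; order=0
step 2: discover 1; path=0>1; order=0,1
step 3: discover 2; path=0>1>2; order=0,1,2
step 4: discover 3; path=0>1>2>3; order=0,1,2,3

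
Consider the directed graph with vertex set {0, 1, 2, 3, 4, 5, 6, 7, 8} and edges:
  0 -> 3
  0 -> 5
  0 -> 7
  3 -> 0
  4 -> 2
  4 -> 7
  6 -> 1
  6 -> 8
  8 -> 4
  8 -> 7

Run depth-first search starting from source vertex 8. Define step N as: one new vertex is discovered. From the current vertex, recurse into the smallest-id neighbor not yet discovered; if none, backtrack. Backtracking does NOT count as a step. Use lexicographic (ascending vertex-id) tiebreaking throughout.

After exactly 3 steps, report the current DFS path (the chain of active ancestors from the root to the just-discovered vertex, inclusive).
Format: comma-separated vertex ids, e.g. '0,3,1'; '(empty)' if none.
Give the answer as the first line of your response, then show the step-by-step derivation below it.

8,4,2

step 1: discover 8; path=8; order=8
step 2: discover 4; path=8>4; order=8,4
step 3: discover 2; path=8>4>2; order=8,4,2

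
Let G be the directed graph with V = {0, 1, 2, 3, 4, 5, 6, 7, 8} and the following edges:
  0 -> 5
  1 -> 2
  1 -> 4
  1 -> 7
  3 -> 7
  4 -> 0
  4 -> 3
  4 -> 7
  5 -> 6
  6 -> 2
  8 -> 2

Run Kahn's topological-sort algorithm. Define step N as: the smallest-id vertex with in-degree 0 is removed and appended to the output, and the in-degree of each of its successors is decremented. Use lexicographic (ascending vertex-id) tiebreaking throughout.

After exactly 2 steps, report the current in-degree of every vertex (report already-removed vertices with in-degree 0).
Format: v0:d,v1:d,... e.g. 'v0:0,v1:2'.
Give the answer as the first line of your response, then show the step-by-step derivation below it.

v0:0,v1:0,v2:2,v3:0,v4:0,v5:1,v6:1,v7:1,v8:0

step 1: output 1; order=[1]; indeg=(1,0,2,1,0,1,1,2,0)
step 2: output 4; order=[1,4]; indeg=(0,0,2,0,0,1,1,1,0)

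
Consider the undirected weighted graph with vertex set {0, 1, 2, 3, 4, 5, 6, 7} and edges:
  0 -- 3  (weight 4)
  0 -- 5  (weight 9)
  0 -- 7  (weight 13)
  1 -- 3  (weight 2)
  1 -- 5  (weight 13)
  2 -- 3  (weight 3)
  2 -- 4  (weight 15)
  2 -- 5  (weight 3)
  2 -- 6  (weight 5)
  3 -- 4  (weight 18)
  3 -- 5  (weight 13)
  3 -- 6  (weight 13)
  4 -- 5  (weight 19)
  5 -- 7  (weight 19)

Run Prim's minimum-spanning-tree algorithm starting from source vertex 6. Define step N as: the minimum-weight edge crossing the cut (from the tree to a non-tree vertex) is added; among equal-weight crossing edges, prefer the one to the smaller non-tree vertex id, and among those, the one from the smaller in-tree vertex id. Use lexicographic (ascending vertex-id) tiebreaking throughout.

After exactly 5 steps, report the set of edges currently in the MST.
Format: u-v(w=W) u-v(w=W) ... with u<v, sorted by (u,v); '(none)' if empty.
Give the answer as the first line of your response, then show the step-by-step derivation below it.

0-3(w=4) 1-3(w=2) 2-3(w=3) 2-5(w=3) 2-6(w=5)

step 1: add edge 2-6 (w=5); MST = {2-6(w=5)}
step 2: add edge 2-3 (w=3); MST = {2-3(w=3) 2-6(w=5)}
step 3: add edge 1-3 (w=2); MST = {1-3(w=2) 2-3(w=3) 2-6(w=5)}
step 4: add edge 2-5 (w=3); MST = {1-3(w=2) 2-3(w=3) 2-5(w=3) 2-6(w=5)}
step 5: add edge 0-3 (w=4); MST = {0-3(w=4) 1-3(w=2) 2-3(w=3) 2-5(w=3) 2-6(w=5)}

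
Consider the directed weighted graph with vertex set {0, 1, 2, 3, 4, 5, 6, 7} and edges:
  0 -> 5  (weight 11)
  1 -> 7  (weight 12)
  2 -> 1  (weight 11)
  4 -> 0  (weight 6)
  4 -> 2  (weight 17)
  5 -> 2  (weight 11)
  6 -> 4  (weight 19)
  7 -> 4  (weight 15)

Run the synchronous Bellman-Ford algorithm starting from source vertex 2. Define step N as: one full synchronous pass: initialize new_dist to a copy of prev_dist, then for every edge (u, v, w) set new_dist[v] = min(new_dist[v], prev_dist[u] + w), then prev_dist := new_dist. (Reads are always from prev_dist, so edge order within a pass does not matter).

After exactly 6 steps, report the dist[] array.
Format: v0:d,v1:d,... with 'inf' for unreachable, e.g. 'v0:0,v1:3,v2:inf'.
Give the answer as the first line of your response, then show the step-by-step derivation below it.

v0:44,v1:11,v2:0,v3:inf,v4:38,v5:55,v6:inf,v7:23

step 1: dist = v0:inf,v1:11,v2:0,v3:inf,v4:inf,v5:inf,v6:inf,v7:inf
step 2: dist = v0:inf,v1:11,v2:0,v3:inf,v4:inf,v5:inf,v6:inf,v7:23
step 3: dist = v0:inf,v1:11,v2:0,v3:inf,v4:38,v5:inf,v6:inf,v7:23
step 4: dist = v0:44,v1:11,v2:0,v3:inf,v4:38,v5:inf,v6:inf,v7:23
step 5: dist = v0:44,v1:11,v2:0,v3:inf,v4:38,v5:55,v6:inf,v7:23
step 6: dist = v0:44,v1:11,v2:0,v3:inf,v4:38,v5:55,v6:inf,v7:23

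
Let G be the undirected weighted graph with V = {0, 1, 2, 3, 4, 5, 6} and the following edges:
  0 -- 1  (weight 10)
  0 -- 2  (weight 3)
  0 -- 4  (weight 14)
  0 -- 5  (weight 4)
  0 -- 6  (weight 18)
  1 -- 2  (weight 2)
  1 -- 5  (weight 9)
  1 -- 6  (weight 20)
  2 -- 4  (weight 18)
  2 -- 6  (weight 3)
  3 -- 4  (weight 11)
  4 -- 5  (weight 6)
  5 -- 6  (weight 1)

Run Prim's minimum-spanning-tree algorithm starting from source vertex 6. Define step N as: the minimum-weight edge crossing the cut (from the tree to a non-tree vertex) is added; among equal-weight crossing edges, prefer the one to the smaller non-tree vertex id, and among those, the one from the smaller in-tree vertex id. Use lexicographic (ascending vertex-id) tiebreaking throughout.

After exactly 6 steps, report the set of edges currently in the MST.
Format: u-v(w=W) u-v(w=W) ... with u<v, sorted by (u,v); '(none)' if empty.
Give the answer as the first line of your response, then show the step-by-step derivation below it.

0-2(w=3) 1-2(w=2) 2-6(w=3) 3-4(w=11) 4-5(w=6) 5-6(w=1)

step 1: add edge 5-6 (w=1); MST = {5-6(w=1)}
step 2: add edge 2-6 (w=3); MST = {2-6(w=3) 5-6(w=1)}
step 3: add edge 1-2 (w=2); MST = {1-2(w=2) 2-6(w=3) 5-6(w=1)}
step 4: add edge 0-2 (w=3); MST = {0-2(w=3) 1-2(w=2) 2-6(w=3) 5-6(w=1)}
step 5: add edge 4-5 (w=6); MST = {0-2(w=3) 1-2(w=2) 2-6(w=3) 4-5(w=6) 5-6(w=1)}
step 6: add edge 3-4 (w=11); MST = {0-2(w=3) 1-2(w=2) 2-6(w=3) 3-4(w=11) 4-5(w=6) 5-6(w=1)}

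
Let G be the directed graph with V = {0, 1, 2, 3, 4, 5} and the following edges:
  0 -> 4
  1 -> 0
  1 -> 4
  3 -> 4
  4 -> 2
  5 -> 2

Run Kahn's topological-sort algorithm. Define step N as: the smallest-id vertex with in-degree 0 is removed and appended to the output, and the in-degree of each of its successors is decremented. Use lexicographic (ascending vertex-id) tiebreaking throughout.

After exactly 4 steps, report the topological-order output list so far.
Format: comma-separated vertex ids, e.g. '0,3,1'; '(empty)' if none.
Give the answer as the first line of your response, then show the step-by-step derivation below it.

1,0,3,4

step 1: output 1; order=[1]; indeg=(0,0,2,0,2,0)
step 2: output 0; order=[1,0]; indeg=(0,0,2,0,1,0)
step 3: output 3; order=[1,0,3]; indeg=(0,0,2,0,0,0)
step 4: output 4; order=[1,0,3,4]; indeg=(0,0,1,0,0,0)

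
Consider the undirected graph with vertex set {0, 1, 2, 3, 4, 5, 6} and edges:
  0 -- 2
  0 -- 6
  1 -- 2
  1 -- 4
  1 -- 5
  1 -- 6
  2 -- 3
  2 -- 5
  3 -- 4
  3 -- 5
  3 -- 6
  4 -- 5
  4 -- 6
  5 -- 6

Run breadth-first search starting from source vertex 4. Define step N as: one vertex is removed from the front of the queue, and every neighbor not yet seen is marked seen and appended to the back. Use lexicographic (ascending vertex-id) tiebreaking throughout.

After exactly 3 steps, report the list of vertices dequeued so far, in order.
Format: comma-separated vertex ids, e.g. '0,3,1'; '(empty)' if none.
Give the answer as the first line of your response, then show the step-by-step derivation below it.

4,1,3

step 1: dequeue 4; queue=[1,3,5,6]; order=4
step 2: dequeue 1; queue=[3,5,6,2]; order=4,1
step 3: dequeue 3; queue=[5,6,2]; order=4,1,3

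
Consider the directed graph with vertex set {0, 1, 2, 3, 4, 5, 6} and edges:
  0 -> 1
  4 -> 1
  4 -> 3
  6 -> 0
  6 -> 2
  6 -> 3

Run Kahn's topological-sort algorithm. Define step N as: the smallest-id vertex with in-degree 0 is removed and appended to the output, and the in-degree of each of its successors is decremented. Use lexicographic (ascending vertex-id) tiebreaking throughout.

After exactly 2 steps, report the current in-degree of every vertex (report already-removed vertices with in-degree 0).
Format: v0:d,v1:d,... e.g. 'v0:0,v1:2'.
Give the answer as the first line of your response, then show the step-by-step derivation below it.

v0:1,v1:1,v2:1,v3:1,v4:0,v5:0,v6:0

step 1: output 4; order=[4]; indeg=(1,1,1,1,0,0,0)
step 2: output 5; order=[4,5]; indeg=(1,1,1,1,0,0,0)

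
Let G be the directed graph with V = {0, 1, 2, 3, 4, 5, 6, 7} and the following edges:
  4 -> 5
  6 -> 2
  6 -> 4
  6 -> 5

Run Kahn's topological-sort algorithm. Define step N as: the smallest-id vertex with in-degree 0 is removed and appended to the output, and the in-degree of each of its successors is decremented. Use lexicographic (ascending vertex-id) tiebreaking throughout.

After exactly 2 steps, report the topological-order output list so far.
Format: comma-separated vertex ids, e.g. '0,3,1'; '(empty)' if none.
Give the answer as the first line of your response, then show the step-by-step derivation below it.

0,1

step 1: output 0; order=[0]; indeg=(0,0,1,0,1,2,0,0)
step 2: output 1; order=[0,1]; indeg=(0,0,1,0,1,2,0,0)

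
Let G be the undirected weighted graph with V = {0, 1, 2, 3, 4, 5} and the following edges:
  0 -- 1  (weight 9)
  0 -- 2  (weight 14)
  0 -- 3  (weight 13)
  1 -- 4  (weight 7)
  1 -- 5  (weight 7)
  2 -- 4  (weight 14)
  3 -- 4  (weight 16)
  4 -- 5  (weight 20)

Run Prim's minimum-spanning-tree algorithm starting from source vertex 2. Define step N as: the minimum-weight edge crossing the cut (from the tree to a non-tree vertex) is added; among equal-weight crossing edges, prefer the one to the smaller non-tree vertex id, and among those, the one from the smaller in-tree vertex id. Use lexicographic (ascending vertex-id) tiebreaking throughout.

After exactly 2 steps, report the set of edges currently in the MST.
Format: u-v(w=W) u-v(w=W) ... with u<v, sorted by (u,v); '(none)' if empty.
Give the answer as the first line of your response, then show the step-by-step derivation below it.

0-1(w=9) 0-2(w=14)

step 1: add edge 0-2 (w=14); MST = {0-2(w=14)}
step 2: add edge 0-1 (w=9); MST = {0-1(w=9) 0-2(w=14)}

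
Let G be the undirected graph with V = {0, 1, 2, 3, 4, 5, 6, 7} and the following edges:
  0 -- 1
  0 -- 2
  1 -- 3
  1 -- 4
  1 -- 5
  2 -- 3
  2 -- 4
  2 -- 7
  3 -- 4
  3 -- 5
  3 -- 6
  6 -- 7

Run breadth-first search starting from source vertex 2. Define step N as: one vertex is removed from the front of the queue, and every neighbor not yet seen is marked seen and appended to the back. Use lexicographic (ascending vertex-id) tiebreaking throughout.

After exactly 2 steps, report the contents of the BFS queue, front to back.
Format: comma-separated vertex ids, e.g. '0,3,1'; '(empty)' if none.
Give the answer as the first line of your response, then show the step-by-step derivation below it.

3,4,7,1

step 1: dequeue 2; queue=[0,3,4,7]; order=2
step 2: dequeue 0; queue=[3,4,7,1]; order=2,0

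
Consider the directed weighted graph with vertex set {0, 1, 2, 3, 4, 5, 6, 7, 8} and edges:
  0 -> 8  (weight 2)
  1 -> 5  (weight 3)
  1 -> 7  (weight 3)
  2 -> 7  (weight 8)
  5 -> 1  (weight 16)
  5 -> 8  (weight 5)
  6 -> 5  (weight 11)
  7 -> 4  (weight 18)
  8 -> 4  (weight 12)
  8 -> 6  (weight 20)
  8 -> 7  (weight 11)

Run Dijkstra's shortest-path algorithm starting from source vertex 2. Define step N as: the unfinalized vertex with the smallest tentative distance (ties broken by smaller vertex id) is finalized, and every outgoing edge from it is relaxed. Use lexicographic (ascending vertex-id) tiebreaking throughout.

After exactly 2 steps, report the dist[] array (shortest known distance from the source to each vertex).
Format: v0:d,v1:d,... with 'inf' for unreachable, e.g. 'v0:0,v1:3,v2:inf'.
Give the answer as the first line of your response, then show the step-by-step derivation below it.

v0:inf,v1:inf,v2:0,v3:inf,v4:26,v5:inf,v6:inf,v7:8,v8:inf

step 1: dist = v0:inf,v1:inf,v2:0,v3:inf,v4:inf,v5:inf,v6:inf,v7:8,v8:inf
step 2: dist = v0:inf,v1:inf,v2:0,v3:inf,v4:26,v5:inf,v6:inf,v7:8,v8:inf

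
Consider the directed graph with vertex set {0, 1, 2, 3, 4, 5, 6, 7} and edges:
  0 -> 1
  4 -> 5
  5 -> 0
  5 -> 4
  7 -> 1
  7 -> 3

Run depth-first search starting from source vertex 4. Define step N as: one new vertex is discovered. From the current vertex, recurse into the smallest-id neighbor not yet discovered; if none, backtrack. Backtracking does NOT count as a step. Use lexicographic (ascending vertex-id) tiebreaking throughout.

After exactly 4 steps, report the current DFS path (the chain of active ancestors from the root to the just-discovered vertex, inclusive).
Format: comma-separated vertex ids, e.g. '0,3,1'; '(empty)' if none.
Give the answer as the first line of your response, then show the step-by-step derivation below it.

4,5,0,1

step 1: discover 4; path=4; order=4
step 2: discover 5; path=4>5; order=4,5
step 3: discover 0; path=4>5>0; order=4,5,0
step 4: discover 1; path=4>5>0>1; order=4,5,0,1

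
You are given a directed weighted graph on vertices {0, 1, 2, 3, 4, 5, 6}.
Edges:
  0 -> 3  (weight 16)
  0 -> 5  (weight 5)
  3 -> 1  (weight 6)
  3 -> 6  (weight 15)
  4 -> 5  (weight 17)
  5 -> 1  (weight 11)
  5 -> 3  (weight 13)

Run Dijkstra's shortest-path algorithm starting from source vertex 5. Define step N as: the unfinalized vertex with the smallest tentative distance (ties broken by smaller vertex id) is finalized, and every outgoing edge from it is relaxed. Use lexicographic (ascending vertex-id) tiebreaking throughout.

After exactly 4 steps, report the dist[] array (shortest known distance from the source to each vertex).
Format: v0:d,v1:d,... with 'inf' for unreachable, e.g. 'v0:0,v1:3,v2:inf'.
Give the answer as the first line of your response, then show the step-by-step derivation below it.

v0:inf,v1:11,v2:inf,v3:13,v4:inf,v5:0,v6:28

step 1: dist = v0:inf,v1:11,v2:inf,v3:13,v4:inf,v5:0,v6:inf
step 2: dist = v0:inf,v1:11,v2:inf,v3:13,v4:inf,v5:0,v6:inf
step 3: dist = v0:inf,v1:11,v2:inf,v3:13,v4:inf,v5:0,v6:28
step 4: dist = v0:inf,v1:11,v2:inf,v3:13,v4:inf,v5:0,v6:28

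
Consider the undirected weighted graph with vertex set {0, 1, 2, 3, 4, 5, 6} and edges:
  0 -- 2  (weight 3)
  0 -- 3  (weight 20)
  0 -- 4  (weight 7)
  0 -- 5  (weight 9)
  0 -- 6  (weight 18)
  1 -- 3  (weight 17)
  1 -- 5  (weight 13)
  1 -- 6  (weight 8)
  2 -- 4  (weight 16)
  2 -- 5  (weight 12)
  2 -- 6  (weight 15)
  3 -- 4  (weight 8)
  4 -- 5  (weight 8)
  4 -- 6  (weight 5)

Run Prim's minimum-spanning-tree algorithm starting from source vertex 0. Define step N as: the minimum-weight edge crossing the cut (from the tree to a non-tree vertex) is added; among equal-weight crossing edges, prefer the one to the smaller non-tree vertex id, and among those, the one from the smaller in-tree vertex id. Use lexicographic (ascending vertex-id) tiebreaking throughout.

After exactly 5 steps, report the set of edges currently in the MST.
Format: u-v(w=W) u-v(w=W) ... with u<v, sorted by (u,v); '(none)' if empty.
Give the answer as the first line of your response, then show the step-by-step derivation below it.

0-2(w=3) 0-4(w=7) 1-6(w=8) 3-4(w=8) 4-6(w=5)

step 1: add edge 0-2 (w=3); MST = {0-2(w=3)}
step 2: add edge 0-4 (w=7); MST = {0-2(w=3) 0-4(w=7)}
step 3: add edge 4-6 (w=5); MST = {0-2(w=3) 0-4(w=7) 4-6(w=5)}
step 4: add edge 1-6 (w=8); MST = {0-2(w=3) 0-4(w=7) 1-6(w=8) 4-6(w=5)}
step 5: add edge 3-4 (w=8); MST = {0-2(w=3) 0-4(w=7) 1-6(w=8) 3-4(w=8) 4-6(w=5)}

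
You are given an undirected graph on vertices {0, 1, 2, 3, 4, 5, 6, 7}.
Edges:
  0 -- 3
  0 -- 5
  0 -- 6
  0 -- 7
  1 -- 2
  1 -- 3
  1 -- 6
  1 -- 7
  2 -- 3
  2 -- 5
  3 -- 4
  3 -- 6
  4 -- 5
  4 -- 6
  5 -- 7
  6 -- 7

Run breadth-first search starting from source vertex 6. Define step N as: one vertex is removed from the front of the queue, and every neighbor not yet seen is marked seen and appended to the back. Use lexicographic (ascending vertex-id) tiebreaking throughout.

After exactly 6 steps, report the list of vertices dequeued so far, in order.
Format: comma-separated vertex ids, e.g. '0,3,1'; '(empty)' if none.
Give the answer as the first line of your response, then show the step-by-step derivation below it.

6,0,1,3,4,7

step 1: dequeue 6; queue=[0,1,3,4,7]; order=6
step 2: dequeue 0; queue=[1,3,4,7,5]; order=6,0
step 3: dequeue 1; queue=[3,4,7,5,2]; order=6,0,1
step 4: dequeue 3; queue=[4,7,5,2]; order=6,0,1,3
step 5: dequeue 4; queue=[7,5,2]; order=6,0,1,3,4
step 6: dequeue 7; queue=[5,2]; order=6,0,1,3,4,7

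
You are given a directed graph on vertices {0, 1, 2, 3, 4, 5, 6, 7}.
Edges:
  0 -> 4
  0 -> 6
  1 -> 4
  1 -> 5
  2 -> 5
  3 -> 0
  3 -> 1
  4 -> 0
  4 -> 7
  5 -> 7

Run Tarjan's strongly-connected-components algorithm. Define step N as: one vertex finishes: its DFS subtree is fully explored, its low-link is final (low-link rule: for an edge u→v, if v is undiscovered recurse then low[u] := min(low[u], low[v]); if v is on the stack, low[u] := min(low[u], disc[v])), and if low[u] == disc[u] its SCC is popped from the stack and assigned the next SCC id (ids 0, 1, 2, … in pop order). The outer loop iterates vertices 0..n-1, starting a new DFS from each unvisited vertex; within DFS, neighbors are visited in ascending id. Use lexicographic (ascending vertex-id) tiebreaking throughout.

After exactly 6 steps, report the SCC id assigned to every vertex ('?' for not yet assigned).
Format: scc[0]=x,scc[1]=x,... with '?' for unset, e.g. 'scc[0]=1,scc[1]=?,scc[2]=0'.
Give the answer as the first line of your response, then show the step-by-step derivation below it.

scc[0]=2,scc[1]=4,scc[2]=?,scc[3]=?,scc[4]=2,scc[5]=3,scc[6]=1,scc[7]=0

step 1: low=(low[0]=0,low[1]=?,low[2]=?,low[3]=?,low[4]=0,low[5]=?,low[6]=?,low[7]=2); scc=(scc[0]=?,scc[1]=?,scc[2]=?,scc[3]=?,scc[4]=?,scc[5]=?,scc[6]=?,scc[7]=0)
step 2: low=(low[0]=0,low[1]=?,low[2]=?,low[3]=?,low[4]=0,low[5]=?,low[6]=?,low[7]=2); scc=(scc[0]=?,scc[1]=?,scc[2]=?,scc[3]=?,scc[4]=?,scc[5]=?,scc[6]=?,scc[7]=0)
step 3: low=(low[0]=0,low[1]=?,low[2]=?,low[3]=?,low[4]=0,low[5]=?,low[6]=3,low[7]=2); scc=(scc[0]=?,scc[1]=?,scc[2]=?,scc[3]=?,scc[4]=?,scc[5]=?,scc[6]=1,scc[7]=0)
step 4: low=(low[0]=0,low[1]=?,low[2]=?,low[3]=?,low[4]=0,low[5]=?,low[6]=3,low[7]=2); scc=(scc[0]=2,scc[1]=?,scc[2]=?,scc[3]=?,scc[4]=2,scc[5]=?,scc[6]=1,scc[7]=0)
step 5: low=(low[0]=0,low[1]=4,low[2]=?,low[3]=?,low[4]=0,low[5]=5,low[6]=3,low[7]=2); scc=(scc[0]=2,scc[1]=?,scc[2]=?,scc[3]=?,scc[4]=2,scc[5]=3,scc[6]=1,scc[7]=0)
step 6: low=(low[0]=0,low[1]=4,low[2]=?,low[3]=?,low[4]=0,low[5]=5,low[6]=3,low[7]=2); scc=(scc[0]=2,scc[1]=4,scc[2]=?,scc[3]=?,scc[4]=2,scc[5]=3,scc[6]=1,scc[7]=0)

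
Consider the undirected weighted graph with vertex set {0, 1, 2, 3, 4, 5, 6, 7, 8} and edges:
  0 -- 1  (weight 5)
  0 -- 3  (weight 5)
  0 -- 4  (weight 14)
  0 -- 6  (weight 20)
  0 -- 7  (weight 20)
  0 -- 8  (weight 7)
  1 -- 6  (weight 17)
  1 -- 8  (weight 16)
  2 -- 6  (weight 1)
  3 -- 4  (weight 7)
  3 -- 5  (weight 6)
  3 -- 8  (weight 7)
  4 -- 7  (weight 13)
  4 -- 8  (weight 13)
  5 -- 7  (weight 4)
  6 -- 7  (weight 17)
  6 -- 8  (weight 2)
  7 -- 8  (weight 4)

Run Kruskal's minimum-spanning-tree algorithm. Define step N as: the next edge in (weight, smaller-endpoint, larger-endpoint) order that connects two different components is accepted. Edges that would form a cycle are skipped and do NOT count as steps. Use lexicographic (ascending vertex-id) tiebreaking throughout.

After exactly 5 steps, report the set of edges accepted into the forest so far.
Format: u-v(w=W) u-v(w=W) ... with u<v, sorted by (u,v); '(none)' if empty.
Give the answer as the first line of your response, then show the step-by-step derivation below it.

0-1(w=5) 2-6(w=1) 5-7(w=4) 6-8(w=2) 7-8(w=4)

step 1: add edge 2-6 (w=1); MST = {2-6(w=1)}
step 2: add edge 6-8 (w=2); MST = {2-6(w=1) 6-8(w=2)}
step 3: add edge 5-7 (w=4); MST = {2-6(w=1) 5-7(w=4) 6-8(w=2)}
step 4: add edge 7-8 (w=4); MST = {2-6(w=1) 5-7(w=4) 6-8(w=2) 7-8(w=4)}
step 5: add edge 0-1 (w=5); MST = {0-1(w=5) 2-6(w=1) 5-7(w=4) 6-8(w=2) 7-8(w=4)}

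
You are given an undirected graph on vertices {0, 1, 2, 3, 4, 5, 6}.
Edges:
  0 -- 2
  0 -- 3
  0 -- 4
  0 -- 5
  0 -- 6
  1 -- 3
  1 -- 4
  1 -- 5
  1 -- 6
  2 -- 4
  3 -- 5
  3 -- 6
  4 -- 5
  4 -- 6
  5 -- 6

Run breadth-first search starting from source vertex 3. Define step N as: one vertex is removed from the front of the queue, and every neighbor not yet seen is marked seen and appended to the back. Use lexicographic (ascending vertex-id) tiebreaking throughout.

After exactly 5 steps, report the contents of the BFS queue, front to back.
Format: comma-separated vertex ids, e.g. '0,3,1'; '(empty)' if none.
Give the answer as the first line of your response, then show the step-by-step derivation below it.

2,4

step 1: dequeue 3; queue=[0,1,5,6]; order=3
step 2: dequeue 0; queue=[1,5,6,2,4]; order=3,0
step 3: dequeue 1; queue=[5,6,2,4]; order=3,0,1
step 4: dequeue 5; queue=[6,2,4]; order=3,0,1,5
step 5: dequeue 6; queue=[2,4]; order=3,0,1,5,6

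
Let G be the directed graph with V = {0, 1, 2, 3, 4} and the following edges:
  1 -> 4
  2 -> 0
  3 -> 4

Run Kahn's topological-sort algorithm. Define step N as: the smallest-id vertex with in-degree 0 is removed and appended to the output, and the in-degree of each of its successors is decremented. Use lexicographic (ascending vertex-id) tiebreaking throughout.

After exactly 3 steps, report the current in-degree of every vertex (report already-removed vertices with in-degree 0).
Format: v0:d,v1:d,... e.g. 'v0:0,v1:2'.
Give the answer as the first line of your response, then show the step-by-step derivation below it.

v0:0,v1:0,v2:0,v3:0,v4:1

step 1: output 1; order=[1]; indeg=(1,0,0,0,1)
step 2: output 2; order=[1,2]; indeg=(0,0,0,0,1)
step 3: output 0; order=[1,2,0]; indeg=(0,0,0,0,1)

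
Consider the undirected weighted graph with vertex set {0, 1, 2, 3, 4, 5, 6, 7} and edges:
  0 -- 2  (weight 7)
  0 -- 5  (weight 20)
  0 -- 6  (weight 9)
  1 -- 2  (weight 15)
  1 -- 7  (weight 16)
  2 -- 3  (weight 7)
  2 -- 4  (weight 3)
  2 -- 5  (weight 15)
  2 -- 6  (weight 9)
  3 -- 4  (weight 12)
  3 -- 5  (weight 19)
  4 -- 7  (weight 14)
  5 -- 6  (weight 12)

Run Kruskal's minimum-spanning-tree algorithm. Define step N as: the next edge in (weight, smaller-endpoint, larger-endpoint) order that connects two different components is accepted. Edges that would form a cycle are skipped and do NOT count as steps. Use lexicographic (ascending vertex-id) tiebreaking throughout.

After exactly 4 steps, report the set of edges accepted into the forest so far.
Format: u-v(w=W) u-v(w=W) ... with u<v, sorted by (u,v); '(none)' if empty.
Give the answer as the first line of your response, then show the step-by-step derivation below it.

0-2(w=7) 0-6(w=9) 2-3(w=7) 2-4(w=3)

step 1: add edge 2-4 (w=3); MST = {2-4(w=3)}
step 2: add edge 0-2 (w=7); MST = {0-2(w=7) 2-4(w=3)}
step 3: add edge 2-3 (w=7); MST = {0-2(w=7) 2-3(w=7) 2-4(w=3)}
step 4: add edge 0-6 (w=9); MST = {0-2(w=7) 0-6(w=9) 2-3(w=7) 2-4(w=3)}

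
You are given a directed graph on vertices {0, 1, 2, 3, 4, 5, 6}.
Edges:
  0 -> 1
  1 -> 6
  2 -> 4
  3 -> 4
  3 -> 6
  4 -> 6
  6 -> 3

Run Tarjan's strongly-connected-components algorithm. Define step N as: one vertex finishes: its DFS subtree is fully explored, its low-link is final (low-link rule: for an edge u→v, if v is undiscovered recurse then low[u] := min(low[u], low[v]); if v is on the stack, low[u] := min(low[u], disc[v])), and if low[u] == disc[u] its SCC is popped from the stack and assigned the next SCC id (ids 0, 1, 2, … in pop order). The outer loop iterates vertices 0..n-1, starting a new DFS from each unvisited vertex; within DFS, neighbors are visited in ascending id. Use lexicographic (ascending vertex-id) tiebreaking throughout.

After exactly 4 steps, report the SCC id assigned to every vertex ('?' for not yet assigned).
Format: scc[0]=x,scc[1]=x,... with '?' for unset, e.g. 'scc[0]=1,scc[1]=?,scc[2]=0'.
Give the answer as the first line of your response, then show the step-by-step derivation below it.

scc[0]=?,scc[1]=1,scc[2]=?,scc[3]=0,scc[4]=0,scc[5]=?,scc[6]=0

step 1: low=(low[0]=0,low[1]=1,low[2]=?,low[3]=3,low[4]=2,low[5]=?,low[6]=2); scc=(scc[0]=?,scc[1]=?,scc[2]=?,scc[3]=?,scc[4]=?,scc[5]=?,scc[6]=?)
step 2: low=(low[0]=0,low[1]=1,low[2]=?,low[3]=2,low[4]=2,low[5]=?,low[6]=2); scc=(scc[0]=?,scc[1]=?,scc[2]=?,scc[3]=?,scc[4]=?,scc[5]=?,scc[6]=?)
step 3: low=(low[0]=0,low[1]=1,low[2]=?,low[3]=2,low[4]=2,low[5]=?,low[6]=2); scc=(scc[0]=?,scc[1]=?,scc[2]=?,scc[3]=0,scc[4]=0,scc[5]=?,scc[6]=0)
step 4: low=(low[0]=0,low[1]=1,low[2]=?,low[3]=2,low[4]=2,low[5]=?,low[6]=2); scc=(scc[0]=?,scc[1]=1,scc[2]=?,scc[3]=0,scc[4]=0,scc[5]=?,scc[6]=0)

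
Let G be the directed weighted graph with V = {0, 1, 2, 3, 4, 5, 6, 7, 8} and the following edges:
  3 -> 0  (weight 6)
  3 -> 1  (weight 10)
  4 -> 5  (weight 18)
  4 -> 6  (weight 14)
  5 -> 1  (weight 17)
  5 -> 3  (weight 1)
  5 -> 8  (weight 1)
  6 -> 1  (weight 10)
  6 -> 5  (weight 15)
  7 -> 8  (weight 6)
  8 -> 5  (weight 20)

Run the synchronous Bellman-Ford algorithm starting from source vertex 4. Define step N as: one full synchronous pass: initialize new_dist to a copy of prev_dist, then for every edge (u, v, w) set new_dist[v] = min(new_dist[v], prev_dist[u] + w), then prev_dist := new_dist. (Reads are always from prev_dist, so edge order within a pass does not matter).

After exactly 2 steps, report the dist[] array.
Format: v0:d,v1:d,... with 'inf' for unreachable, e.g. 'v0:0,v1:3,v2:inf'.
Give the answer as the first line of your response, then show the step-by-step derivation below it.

v0:inf,v1:24,v2:inf,v3:19,v4:0,v5:18,v6:14,v7:inf,v8:19

step 1: dist = v0:inf,v1:inf,v2:inf,v3:inf,v4:0,v5:18,v6:14,v7:inf,v8:inf
step 2: dist = v0:inf,v1:24,v2:inf,v3:19,v4:0,v5:18,v6:14,v7:inf,v8:19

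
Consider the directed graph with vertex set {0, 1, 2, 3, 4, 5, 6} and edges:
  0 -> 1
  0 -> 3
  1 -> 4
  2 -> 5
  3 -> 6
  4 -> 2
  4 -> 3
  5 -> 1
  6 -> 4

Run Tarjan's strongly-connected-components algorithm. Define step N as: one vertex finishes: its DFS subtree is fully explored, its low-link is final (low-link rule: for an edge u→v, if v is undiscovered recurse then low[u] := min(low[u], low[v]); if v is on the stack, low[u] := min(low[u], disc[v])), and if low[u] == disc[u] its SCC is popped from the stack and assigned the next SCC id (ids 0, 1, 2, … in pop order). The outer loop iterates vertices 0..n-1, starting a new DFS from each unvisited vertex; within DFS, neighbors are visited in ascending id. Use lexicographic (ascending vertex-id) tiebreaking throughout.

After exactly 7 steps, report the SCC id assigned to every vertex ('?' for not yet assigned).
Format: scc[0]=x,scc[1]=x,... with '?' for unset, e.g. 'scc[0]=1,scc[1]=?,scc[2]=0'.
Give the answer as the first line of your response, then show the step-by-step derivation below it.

scc[0]=1,scc[1]=0,scc[2]=0,scc[3]=0,scc[4]=0,scc[5]=0,scc[6]=0

step 1: low=(low[0]=0,low[1]=1,low[2]=3,low[3]=?,low[4]=2,low[5]=1,low[6]=?); scc=(scc[0]=?,scc[1]=?,scc[2]=?,scc[3]=?,scc[4]=?,scc[5]=?,scc[6]=?)
step 2: low=(low[0]=0,low[1]=1,low[2]=1,low[3]=?,low[4]=2,low[5]=1,low[6]=?); scc=(scc[0]=?,scc[1]=?,scc[2]=?,scc[3]=?,scc[4]=?,scc[5]=?,scc[6]=?)
step 3: low=(low[0]=0,low[1]=1,low[2]=1,low[3]=5,low[4]=1,low[5]=1,low[6]=2); scc=(scc[0]=?,scc[1]=?,scc[2]=?,scc[3]=?,scc[4]=?,scc[5]=?,scc[6]=?)
step 4: low=(low[0]=0,low[1]=1,low[2]=1,low[3]=2,low[4]=1,low[5]=1,low[6]=2); scc=(scc[0]=?,scc[1]=?,scc[2]=?,scc[3]=?,scc[4]=?,scc[5]=?,scc[6]=?)
step 5: low=(low[0]=0,low[1]=1,low[2]=1,low[3]=2,low[4]=1,low[5]=1,low[6]=2); scc=(scc[0]=?,scc[1]=?,scc[2]=?,scc[3]=?,scc[4]=?,scc[5]=?,scc[6]=?)
step 6: low=(low[0]=0,low[1]=1,low[2]=1,low[3]=2,low[4]=1,low[5]=1,low[6]=2); scc=(scc[0]=?,scc[1]=0,scc[2]=0,scc[3]=0,scc[4]=0,scc[5]=0,scc[6]=0)
step 7: low=(low[0]=0,low[1]=1,low[2]=1,low[3]=2,low[4]=1,low[5]=1,low[6]=2); scc=(scc[0]=1,scc[1]=0,scc[2]=0,scc[3]=0,scc[4]=0,scc[5]=0,scc[6]=0)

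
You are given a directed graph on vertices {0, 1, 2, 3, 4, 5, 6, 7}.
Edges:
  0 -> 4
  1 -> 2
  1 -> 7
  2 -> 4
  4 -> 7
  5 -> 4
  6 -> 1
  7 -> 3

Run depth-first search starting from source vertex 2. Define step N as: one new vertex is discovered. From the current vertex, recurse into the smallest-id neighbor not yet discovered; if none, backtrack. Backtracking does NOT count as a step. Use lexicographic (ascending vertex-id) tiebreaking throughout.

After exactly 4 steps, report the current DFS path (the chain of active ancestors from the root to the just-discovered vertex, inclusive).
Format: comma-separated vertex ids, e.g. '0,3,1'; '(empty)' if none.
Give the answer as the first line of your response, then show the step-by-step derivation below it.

2,4,7,3

step 1: discover 2; path=2; order=2
step 2: discover 4; path=2>4; order=2,4
step 3: discover 7; path=2>4>7; order=2,4,7
step 4: discover 3; path=2>4>7>3; order=2,4,7,3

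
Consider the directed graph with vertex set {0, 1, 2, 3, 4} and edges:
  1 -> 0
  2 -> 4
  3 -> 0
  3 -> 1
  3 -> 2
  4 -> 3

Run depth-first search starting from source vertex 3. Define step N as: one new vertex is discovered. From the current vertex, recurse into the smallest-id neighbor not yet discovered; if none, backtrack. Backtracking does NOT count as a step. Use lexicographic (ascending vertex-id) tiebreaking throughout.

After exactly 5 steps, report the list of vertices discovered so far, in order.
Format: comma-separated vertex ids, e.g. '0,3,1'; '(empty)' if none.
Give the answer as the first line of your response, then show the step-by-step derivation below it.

3,0,1,2,4

step 1: discover 3; path=3; order=3
step 2: discover 0; path=3>0; order=3,0
step 3: discover 1; path=3>1; order=3,0,1
step 4: discover 2; path=3>2; order=3,0,1,2
step 5: discover 4; path=3>2>4; order=3,0,1,2,4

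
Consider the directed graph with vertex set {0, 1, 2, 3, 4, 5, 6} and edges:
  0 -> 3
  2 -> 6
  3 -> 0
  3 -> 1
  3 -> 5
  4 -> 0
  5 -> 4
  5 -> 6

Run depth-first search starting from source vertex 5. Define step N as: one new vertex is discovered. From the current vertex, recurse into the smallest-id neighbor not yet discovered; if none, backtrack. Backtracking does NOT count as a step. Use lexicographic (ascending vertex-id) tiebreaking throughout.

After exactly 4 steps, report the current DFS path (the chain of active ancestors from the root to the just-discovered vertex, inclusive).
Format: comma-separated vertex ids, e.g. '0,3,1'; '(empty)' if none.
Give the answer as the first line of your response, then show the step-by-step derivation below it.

5,4,0,3

step 1: discover 5; path=5; order=5
step 2: discover 4; path=5>4; order=5,4
step 3: discover 0; path=5>4>0; order=5,4,0
step 4: discover 3; path=5>4>0>3; order=5,4,0,3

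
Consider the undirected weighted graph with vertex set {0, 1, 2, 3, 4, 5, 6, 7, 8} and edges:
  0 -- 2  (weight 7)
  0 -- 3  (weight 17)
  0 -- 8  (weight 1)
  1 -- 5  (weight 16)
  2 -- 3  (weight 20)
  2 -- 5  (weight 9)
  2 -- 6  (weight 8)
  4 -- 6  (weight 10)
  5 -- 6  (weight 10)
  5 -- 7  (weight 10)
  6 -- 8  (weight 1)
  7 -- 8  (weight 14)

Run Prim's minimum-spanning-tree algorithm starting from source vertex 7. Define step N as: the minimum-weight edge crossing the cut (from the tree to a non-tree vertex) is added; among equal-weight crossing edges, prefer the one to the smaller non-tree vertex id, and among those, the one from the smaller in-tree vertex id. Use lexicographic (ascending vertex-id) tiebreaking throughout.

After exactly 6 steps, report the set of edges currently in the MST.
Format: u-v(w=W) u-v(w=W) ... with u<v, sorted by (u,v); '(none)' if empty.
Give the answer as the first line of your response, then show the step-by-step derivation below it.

0-2(w=7) 0-8(w=1) 2-5(w=9) 4-6(w=10) 5-7(w=10) 6-8(w=1)

step 1: add edge 5-7 (w=10); MST = {5-7(w=10)}
step 2: add edge 2-5 (w=9); MST = {2-5(w=9) 5-7(w=10)}
step 3: add edge 0-2 (w=7); MST = {0-2(w=7) 2-5(w=9) 5-7(w=10)}
step 4: add edge 0-8 (w=1); MST = {0-2(w=7) 0-8(w=1) 2-5(w=9) 5-7(w=10)}
step 5: add edge 6-8 (w=1); MST = {0-2(w=7) 0-8(w=1) 2-5(w=9) 5-7(w=10) 6-8(w=1)}
step 6: add edge 4-6 (w=10); MST = {0-2(w=7) 0-8(w=1) 2-5(w=9) 4-6(w=10) 5-7(w=10) 6-8(w=1)}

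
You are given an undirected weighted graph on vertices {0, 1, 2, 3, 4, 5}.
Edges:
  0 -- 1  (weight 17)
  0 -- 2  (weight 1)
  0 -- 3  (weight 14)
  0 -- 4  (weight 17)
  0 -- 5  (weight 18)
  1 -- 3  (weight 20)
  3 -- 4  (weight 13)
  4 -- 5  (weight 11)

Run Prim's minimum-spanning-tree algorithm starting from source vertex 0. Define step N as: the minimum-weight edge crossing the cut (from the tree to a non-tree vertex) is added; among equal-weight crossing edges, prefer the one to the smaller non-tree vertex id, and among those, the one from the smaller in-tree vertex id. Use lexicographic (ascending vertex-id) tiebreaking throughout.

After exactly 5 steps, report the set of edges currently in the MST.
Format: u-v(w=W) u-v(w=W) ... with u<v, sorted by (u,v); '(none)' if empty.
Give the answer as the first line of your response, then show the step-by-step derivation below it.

0-1(w=17) 0-2(w=1) 0-3(w=14) 3-4(w=13) 4-5(w=11)

step 1: add edge 0-2 (w=1); MST = {0-2(w=1)}
step 2: add edge 0-3 (w=14); MST = {0-2(w=1) 0-3(w=14)}
step 3: add edge 3-4 (w=13); MST = {0-2(w=1) 0-3(w=14) 3-4(w=13)}
step 4: add edge 4-5 (w=11); MST = {0-2(w=1) 0-3(w=14) 3-4(w=13) 4-5(w=11)}
step 5: add edge 0-1 (w=17); MST = {0-1(w=17) 0-2(w=1) 0-3(w=14) 3-4(w=13) 4-5(w=11)}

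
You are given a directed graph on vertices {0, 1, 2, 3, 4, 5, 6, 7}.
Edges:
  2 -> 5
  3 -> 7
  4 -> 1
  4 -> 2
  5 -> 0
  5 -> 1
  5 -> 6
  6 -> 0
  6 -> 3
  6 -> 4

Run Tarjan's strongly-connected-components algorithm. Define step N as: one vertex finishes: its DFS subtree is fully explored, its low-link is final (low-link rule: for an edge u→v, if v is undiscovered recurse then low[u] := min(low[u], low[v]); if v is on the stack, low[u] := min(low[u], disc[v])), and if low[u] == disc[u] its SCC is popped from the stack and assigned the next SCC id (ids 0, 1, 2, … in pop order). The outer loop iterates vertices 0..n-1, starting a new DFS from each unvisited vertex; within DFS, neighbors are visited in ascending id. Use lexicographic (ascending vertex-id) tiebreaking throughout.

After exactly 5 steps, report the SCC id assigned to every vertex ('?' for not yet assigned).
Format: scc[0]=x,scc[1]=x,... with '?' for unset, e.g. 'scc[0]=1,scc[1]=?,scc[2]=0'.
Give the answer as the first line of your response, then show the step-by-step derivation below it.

scc[0]=0,scc[1]=1,scc[2]=?,scc[3]=3,scc[4]=?,scc[5]=?,scc[6]=?,scc[7]=2

step 1: low=(low[0]=0,low[1]=?,low[2]=?,low[3]=?,low[4]=?,low[5]=?,low[6]=?,low[7]=?); scc=(scc[0]=0,scc[1]=?,scc[2]=?,scc[3]=?,scc[4]=?,scc[5]=?,scc[6]=?,scc[7]=?)
step 2: low=(low[0]=0,low[1]=1,low[2]=?,low[3]=?,low[4]=?,low[5]=?,low[6]=?,low[7]=?); scc=(scc[0]=0,scc[1]=1,scc[2]=?,scc[3]=?,scc[4]=?,scc[5]=?,scc[6]=?,scc[7]=?)
step 3: low=(low[0]=0,low[1]=1,low[2]=2,low[3]=5,low[4]=?,low[5]=3,low[6]=4,low[7]=6); scc=(scc[0]=0,scc[1]=1,scc[2]=?,scc[3]=?,scc[4]=?,scc[5]=?,scc[6]=?,scc[7]=2)
step 4: low=(low[0]=0,low[1]=1,low[2]=2,low[3]=5,low[4]=?,low[5]=3,low[6]=4,low[7]=6); scc=(scc[0]=0,scc[1]=1,scc[2]=?,scc[3]=3,scc[4]=?,scc[5]=?,scc[6]=?,scc[7]=2)
step 5: low=(low[0]=0,low[1]=1,low[2]=2,low[3]=5,low[4]=2,low[5]=3,low[6]=4,low[7]=6); scc=(scc[0]=0,scc[1]=1,scc[2]=?,scc[3]=3,scc[4]=?,scc[5]=?,scc[6]=?,scc[7]=2)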